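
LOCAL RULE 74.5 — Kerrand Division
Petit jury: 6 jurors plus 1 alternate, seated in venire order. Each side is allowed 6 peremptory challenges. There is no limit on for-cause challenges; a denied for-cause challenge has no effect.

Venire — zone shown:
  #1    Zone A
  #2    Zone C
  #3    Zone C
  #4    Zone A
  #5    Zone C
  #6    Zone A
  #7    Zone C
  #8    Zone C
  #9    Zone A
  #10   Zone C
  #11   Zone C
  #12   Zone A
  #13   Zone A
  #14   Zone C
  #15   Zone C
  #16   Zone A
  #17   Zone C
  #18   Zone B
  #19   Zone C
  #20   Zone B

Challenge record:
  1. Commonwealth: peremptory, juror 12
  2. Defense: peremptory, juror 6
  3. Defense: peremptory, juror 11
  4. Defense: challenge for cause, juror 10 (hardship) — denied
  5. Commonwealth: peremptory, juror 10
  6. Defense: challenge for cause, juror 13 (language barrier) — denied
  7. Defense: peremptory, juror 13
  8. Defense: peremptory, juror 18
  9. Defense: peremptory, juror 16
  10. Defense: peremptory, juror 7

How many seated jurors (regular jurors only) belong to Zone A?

Removed: #6, #7, #10, #11, #12, #13, #16, #18.
Seated jurors 1–6: #1, #2, #3, #4, #5, #8 (alternates #9 not counted).
Of those, in Zone A: #1, #4 → 2.

2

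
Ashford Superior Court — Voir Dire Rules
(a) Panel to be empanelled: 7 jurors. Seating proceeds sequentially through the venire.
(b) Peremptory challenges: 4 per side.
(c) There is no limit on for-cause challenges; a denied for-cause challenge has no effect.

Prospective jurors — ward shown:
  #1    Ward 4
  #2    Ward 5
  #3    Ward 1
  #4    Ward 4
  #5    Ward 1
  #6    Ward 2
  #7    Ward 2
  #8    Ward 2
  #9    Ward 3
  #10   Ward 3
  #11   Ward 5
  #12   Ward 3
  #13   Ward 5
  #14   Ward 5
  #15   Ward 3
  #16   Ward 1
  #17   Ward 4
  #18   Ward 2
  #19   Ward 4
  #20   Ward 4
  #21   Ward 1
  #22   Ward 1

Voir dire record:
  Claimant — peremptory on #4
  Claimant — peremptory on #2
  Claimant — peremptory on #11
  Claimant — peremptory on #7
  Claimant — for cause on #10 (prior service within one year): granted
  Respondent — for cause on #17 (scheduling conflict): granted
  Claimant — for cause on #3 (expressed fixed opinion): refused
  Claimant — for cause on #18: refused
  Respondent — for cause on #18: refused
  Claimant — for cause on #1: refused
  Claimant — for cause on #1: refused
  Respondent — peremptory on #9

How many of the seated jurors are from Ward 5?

Removed: #2, #4, #7, #9, #10, #11, #17.
Seated jurors 1–7: #1, #3, #5, #6, #8, #12, #13.
Of those, in Ward 5: #13 → 1.

1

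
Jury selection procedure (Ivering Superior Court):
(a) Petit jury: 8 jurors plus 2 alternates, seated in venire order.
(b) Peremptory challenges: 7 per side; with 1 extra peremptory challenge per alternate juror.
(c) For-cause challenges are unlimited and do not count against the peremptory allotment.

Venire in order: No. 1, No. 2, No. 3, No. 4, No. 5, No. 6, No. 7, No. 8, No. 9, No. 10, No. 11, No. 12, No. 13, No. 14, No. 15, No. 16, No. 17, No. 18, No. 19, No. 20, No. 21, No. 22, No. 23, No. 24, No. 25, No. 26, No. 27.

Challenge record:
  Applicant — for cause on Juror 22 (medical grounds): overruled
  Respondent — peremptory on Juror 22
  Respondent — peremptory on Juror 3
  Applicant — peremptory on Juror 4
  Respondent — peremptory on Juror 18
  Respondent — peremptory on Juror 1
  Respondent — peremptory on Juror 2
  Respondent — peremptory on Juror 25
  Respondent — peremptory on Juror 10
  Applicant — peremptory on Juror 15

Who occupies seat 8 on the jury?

13

Removed: #1, #2, #3, #4, #10, #15, #18, #22, #25.
Filling seats in venire order through position 8: #5, #6, #7, #8, #9, #11, #12, #13.
So seat 8 is #13.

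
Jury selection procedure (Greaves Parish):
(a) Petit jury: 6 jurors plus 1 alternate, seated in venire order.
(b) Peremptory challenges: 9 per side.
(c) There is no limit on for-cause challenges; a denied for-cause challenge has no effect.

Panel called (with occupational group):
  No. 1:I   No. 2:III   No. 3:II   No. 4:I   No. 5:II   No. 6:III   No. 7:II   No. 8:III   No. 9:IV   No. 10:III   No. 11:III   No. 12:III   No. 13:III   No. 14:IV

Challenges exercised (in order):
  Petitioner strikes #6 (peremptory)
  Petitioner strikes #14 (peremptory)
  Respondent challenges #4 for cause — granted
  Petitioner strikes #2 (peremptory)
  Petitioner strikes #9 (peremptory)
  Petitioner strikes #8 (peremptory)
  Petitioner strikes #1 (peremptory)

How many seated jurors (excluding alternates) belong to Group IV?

Removed: #1, #2, #4, #6, #8, #9, #14.
Seated jurors 1–6: #3, #5, #7, #10, #11, #12 (alternates #13 not counted).
None of those are in Group IV → 0.

0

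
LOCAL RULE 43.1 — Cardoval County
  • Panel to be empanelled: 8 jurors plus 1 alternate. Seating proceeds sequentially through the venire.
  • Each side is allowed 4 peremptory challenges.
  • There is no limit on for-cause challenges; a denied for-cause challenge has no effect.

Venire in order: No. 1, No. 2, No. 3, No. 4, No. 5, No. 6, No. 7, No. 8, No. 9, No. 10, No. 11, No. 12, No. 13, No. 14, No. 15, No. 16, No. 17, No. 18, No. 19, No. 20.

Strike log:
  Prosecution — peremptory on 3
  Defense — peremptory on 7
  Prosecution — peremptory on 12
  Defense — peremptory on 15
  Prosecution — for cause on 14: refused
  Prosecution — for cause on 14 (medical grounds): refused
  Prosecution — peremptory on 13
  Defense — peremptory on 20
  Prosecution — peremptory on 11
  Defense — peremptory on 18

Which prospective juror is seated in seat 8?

10

Removed: #3, #7, #11, #12, #13, #15, #18, #20. (#14 stays — for-cause denied.)
Seating in order: seats 1–8 → #1, #2, #4, #5, #6, #8, #9, #10; alternates → #14.
So seat 8 is #10.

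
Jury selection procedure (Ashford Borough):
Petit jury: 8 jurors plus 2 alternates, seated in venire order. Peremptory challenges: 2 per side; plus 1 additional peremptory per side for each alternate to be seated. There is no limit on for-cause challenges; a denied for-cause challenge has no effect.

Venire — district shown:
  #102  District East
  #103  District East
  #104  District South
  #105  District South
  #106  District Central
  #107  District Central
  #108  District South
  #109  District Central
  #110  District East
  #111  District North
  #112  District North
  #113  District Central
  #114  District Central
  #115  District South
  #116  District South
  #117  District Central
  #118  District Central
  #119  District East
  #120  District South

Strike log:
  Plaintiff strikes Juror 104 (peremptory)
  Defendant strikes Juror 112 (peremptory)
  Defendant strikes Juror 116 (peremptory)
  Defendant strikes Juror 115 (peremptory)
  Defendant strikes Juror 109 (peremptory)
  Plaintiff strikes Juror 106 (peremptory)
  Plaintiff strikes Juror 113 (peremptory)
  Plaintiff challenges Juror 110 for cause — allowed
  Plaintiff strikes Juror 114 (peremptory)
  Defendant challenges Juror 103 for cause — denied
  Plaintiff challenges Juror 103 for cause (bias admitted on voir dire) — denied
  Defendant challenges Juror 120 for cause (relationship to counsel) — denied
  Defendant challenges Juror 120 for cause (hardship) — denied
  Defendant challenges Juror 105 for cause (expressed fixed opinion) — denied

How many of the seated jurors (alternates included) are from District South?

Removed: #104, #106, #109, #110, #112, #113, #114, #115, #116.
Seated (10 incl. alternates): #102, #103, #105, #107, #108, #111, #117, #118, #119, #120.
Of those, in District South: #105, #108, #120 → 3.

3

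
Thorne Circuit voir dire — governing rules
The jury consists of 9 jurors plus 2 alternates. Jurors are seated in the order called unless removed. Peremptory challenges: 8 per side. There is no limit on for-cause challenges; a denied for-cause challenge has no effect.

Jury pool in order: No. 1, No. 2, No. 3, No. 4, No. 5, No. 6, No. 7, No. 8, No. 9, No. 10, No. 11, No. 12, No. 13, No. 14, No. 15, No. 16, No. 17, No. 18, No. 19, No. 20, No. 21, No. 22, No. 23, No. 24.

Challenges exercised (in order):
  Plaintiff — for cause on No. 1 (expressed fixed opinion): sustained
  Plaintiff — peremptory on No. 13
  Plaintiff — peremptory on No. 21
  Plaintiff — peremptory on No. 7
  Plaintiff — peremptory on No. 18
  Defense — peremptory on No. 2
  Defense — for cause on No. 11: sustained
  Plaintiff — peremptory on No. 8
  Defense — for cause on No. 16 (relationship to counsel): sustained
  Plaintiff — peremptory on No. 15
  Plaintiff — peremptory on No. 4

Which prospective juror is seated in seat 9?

Removed: #1, #2, #4, #7, #8, #11, #13, #15, #16, #18, #21.
Filling seats in venire order through position 9: #3, #5, #6, #9, #10, #12, #14, #17, #19.
So seat 9 is #19.

19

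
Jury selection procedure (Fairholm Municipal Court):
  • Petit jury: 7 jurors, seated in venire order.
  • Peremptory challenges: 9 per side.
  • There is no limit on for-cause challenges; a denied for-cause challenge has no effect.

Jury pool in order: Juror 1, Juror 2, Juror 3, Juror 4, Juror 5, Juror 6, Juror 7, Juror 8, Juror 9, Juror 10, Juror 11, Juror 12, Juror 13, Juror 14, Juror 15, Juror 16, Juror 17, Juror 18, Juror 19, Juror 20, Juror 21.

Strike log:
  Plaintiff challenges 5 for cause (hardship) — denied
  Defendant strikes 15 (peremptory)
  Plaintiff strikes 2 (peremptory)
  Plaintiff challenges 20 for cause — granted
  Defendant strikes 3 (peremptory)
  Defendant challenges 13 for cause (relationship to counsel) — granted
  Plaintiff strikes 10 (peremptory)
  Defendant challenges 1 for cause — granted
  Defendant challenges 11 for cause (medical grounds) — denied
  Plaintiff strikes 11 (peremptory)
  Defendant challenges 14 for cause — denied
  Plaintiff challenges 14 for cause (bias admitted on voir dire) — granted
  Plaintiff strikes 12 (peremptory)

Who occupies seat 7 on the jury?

Removed: #1, #2, #3, #10, #11, #12, #13, #14, #15, #20. (#5 stays — for-cause denied.)
Seating in order: seats 1–7 → #4, #5, #6, #7, #8, #9, #16.
So seat 7 is #16.

16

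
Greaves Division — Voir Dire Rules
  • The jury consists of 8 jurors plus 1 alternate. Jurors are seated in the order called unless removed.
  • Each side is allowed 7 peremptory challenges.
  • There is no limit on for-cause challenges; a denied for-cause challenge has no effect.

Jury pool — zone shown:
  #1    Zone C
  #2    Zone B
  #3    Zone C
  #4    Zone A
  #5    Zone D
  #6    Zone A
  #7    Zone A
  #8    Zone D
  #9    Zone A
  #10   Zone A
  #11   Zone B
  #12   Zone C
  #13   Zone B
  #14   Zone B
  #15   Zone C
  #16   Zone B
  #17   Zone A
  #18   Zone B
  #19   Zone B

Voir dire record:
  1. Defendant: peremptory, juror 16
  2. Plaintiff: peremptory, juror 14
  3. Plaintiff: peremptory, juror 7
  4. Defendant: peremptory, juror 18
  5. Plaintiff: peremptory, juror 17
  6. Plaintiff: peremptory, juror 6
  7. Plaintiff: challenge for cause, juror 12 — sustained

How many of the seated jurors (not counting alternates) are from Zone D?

Removed: #6, #7, #12, #14, #16, #17, #18.
Seated jurors 1–8: #1, #2, #3, #4, #5, #8, #9, #10 (alternates #11 not counted).
Of those, in Zone D: #5, #8 → 2.

2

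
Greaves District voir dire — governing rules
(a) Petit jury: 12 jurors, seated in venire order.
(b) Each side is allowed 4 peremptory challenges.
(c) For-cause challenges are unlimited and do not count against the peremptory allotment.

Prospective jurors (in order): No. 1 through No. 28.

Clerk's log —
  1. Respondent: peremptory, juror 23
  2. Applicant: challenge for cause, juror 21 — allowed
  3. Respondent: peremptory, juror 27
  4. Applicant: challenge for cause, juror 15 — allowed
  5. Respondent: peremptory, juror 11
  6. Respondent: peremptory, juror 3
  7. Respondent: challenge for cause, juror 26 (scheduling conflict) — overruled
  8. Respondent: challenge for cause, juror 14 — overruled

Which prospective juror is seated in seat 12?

14

Removed: #3, #11, #15, #21, #23, #27. (#14, #26 stay — for-cause denied.)
Seating in order: seats 1–12 → #1, #2, #4, #5, #6, #7, #8, #9, #10, #12, #13, #14.
So seat 12 is #14.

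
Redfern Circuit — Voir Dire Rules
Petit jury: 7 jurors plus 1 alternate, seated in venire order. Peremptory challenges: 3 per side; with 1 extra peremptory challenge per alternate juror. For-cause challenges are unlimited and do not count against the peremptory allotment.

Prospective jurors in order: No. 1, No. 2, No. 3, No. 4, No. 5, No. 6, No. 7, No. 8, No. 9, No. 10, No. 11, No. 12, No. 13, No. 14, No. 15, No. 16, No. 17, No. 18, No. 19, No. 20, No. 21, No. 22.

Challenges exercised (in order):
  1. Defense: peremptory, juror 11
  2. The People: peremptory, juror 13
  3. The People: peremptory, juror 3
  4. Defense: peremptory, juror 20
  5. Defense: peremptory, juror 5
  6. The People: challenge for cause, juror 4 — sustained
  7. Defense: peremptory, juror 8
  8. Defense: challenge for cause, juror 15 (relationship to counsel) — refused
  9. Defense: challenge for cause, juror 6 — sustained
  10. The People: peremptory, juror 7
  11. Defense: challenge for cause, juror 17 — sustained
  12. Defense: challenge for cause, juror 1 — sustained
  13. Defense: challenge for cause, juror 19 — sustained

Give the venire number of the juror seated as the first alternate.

Removed: #1, #3, #4, #5, #6, #7, #8, #11, #13, #17, #19, #20. (#15 stays — for-cause denied.)
Filling seats in venire order through position 8: #2, #9, #10, #12, #14, #15, #16, #18.
So alternate 1 is #18.

18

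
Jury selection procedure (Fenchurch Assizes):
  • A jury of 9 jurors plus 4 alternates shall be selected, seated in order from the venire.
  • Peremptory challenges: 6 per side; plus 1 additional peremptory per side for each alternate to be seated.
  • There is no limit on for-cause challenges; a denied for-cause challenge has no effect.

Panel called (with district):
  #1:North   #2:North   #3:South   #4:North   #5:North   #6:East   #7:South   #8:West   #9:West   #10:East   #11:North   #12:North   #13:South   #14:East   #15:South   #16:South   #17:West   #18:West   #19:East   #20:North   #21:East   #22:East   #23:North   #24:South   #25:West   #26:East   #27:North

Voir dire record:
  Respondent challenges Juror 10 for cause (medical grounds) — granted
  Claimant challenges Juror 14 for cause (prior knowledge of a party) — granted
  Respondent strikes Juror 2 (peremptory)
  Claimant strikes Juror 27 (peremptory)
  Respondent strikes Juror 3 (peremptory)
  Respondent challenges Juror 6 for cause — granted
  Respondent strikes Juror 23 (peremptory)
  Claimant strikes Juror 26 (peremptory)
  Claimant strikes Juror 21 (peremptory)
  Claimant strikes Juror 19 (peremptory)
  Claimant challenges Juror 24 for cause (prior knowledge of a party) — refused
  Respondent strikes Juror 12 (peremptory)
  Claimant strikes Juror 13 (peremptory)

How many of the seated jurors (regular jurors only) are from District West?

2

Removed: #2, #3, #6, #10, #12, #13, #14, #19, #21, #23, #26, #27.
Seated jurors 1–9: #1, #4, #5, #7, #8, #9, #11, #15, #16 (alternates #17, #18, #20, #22 not counted).
Of those, in District West: #8, #9 → 2.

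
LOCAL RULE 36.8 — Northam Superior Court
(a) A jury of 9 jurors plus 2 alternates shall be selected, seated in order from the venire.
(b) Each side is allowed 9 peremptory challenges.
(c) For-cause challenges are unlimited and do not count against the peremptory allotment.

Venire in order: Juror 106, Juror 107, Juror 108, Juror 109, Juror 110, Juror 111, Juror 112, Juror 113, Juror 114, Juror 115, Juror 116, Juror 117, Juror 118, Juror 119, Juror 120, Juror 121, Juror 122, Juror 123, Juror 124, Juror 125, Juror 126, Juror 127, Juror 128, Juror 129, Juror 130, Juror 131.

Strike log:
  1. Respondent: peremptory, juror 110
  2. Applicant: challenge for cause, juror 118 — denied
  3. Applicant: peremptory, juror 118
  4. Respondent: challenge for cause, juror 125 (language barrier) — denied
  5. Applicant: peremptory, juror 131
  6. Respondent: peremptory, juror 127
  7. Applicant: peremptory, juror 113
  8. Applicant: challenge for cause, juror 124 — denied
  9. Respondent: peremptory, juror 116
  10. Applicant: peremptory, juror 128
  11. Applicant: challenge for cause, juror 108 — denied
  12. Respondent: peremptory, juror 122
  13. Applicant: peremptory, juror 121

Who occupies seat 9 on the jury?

Removed: #110, #113, #116, #118, #121, #122, #127, #128, #131. (#108, #124, #125 stay — for-cause denied.)
Seating in order: seats 1–9 → #106, #107, #108, #109, #111, #112, #114, #115, #117; alternates → #119, #120.
So seat 9 is #117.

117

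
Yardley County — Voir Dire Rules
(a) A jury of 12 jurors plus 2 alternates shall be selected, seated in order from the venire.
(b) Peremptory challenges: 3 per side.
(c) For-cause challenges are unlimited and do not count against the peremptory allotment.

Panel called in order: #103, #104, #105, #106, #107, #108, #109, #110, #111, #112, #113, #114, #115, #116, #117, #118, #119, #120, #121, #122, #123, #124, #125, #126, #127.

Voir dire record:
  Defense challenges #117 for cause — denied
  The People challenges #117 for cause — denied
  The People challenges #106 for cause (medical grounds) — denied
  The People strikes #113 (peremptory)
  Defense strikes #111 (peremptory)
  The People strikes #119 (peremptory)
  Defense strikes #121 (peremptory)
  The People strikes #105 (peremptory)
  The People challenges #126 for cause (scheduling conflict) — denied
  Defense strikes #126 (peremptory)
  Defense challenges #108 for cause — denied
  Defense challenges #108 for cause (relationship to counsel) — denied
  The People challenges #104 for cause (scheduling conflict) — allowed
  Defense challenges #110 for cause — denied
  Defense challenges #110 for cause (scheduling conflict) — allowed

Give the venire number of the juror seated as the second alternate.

123

Removed: #104, #105, #110, #111, #113, #119, #121, #126. (#106, #108, #117 stay — for-cause denied.)
Filling seats in venire order through position 14: #103, #106, #107, #108, #109, #112, #114, #115, #116, #117, #118, #120, #122, #123.
So alternate 2 is #123.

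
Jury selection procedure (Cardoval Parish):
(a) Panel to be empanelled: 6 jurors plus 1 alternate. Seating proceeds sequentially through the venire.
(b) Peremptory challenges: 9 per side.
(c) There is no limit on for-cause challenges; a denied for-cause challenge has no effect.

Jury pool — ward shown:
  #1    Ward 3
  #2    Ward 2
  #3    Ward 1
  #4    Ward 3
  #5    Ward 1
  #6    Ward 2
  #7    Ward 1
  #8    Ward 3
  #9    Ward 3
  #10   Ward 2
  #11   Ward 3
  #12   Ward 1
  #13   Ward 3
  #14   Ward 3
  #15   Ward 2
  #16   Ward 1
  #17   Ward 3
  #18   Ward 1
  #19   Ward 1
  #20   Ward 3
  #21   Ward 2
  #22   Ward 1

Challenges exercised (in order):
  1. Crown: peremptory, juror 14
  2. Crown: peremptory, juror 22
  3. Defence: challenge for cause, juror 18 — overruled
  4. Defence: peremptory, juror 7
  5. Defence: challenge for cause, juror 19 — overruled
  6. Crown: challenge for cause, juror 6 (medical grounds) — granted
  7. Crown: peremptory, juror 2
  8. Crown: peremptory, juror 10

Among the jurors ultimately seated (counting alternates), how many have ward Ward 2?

Removed: #2, #6, #7, #10, #14, #22.
Seated (7 incl. alternates): #1, #3, #4, #5, #8, #9, #11.
None of those are in Ward 2 → 0.

0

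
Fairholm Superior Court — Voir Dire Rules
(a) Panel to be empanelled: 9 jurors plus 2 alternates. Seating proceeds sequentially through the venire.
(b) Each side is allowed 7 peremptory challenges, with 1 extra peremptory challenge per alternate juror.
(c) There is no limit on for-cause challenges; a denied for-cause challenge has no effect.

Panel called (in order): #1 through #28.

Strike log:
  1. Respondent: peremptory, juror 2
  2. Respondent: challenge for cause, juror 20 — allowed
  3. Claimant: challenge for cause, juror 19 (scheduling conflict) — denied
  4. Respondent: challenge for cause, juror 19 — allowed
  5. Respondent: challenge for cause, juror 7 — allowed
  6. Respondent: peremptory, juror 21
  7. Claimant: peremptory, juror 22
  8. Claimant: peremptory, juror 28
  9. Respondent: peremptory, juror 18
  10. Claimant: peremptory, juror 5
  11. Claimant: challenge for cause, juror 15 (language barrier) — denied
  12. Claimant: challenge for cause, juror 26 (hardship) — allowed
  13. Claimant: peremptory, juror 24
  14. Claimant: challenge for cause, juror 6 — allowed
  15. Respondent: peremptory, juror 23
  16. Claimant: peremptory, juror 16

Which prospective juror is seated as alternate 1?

14

Removed: #2, #5, #6, #7, #16, #18, #19, #20, #21, #22, #23, #24, #26, #28. (#15 stays — for-cause denied.)
Seating in order: seats 1–9 → #1, #3, #4, #8, #9, #10, #11, #12, #13; alternates → #14, #15.
So alternate 1 is #14.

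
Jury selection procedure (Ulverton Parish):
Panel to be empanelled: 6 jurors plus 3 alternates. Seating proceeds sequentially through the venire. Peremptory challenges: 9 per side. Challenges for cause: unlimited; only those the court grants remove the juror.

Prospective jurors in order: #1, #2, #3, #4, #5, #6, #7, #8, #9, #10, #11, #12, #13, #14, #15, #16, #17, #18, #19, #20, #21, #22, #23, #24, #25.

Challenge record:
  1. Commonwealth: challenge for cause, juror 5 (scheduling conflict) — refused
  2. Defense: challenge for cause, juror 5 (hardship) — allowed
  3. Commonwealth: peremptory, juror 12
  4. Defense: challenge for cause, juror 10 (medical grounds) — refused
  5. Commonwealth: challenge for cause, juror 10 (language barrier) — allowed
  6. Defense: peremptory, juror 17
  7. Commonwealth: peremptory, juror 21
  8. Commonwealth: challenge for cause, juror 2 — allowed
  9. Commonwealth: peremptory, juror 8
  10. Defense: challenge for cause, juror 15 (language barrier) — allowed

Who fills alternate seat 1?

Removed: #2, #5, #8, #10, #12, #15, #17, #21.
Seating in order: seats 1–6 → #1, #3, #4, #6, #7, #9; alternates → #11, #13, #14.
So alternate 1 is #11.

11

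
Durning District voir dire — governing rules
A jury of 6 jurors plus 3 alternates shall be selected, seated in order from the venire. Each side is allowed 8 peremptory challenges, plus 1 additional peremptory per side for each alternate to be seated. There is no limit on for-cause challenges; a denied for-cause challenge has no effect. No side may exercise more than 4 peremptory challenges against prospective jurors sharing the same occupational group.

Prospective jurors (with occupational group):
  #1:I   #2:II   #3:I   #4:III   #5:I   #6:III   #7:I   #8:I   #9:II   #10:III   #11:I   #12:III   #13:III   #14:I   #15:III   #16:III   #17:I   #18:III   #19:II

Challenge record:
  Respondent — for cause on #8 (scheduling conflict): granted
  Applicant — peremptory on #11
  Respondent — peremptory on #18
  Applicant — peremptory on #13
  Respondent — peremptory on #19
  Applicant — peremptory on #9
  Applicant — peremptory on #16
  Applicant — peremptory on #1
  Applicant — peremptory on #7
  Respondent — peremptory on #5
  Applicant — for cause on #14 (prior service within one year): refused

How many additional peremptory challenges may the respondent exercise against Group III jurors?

3

Respondent peremptories so far: #18, #19, #5 — 3 of 11 used, 8 left overall.
Against Group III: #18 — 1 used; per-group cap 4 leaves 3.
Binding limit: min(8, 3) = 3.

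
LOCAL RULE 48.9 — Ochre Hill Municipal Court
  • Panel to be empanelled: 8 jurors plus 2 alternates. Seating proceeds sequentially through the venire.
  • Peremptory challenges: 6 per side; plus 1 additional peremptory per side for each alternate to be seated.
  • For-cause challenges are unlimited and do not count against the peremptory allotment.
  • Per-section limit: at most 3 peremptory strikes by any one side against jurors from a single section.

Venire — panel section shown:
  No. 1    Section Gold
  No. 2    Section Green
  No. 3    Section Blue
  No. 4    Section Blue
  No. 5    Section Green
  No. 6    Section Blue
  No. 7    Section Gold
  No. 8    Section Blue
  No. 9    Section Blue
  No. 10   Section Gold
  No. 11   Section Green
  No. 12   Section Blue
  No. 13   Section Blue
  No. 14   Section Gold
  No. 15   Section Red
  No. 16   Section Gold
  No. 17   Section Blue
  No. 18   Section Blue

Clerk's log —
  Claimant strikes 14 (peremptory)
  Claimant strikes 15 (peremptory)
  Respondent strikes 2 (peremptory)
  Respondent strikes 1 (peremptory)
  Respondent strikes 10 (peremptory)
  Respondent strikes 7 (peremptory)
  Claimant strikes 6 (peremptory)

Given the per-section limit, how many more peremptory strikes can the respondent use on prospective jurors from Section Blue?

Respondent peremptories so far: #2, #1, #10, #7 — 4 of 8 used, 4 left overall.
Against Section Blue: none yet — per-section cap 3 leaves 3.
Binding limit: min(4, 3) = 3.

3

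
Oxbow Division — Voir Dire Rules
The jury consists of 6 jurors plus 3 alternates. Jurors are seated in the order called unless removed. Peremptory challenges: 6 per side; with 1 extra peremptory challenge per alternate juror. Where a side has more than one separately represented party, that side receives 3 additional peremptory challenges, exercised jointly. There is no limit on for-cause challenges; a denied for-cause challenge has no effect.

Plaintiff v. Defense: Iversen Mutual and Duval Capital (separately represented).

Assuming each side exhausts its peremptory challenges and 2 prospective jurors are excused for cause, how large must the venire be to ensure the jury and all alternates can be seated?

Seats to fill: 6 + 3 alternates = 9.
Peremptories — Plaintiff: 6 + 1×3 = 9; Defense: 6 + 1×3 + 3 = 12; total 21.
For-cause removals: 2.
Minimum venire: 9 + 21 + 2 = 32.

32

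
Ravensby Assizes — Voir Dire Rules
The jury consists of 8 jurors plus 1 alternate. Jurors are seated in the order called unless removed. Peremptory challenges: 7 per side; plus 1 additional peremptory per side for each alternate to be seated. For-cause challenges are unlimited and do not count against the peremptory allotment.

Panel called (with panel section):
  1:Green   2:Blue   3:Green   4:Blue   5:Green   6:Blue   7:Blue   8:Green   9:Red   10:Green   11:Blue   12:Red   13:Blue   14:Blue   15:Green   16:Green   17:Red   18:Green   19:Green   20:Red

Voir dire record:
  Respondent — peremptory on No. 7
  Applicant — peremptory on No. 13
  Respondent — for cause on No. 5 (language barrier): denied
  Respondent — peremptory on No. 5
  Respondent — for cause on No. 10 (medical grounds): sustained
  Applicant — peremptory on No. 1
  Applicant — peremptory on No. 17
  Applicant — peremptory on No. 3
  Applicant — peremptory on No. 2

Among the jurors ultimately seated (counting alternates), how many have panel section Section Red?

Removed: #1, #2, #3, #5, #7, #10, #13, #17.
Seated (9 incl. alternates): #4, #6, #8, #9, #11, #12, #14, #15, #16.
Of those, in Section Red: #9, #12 → 2.

2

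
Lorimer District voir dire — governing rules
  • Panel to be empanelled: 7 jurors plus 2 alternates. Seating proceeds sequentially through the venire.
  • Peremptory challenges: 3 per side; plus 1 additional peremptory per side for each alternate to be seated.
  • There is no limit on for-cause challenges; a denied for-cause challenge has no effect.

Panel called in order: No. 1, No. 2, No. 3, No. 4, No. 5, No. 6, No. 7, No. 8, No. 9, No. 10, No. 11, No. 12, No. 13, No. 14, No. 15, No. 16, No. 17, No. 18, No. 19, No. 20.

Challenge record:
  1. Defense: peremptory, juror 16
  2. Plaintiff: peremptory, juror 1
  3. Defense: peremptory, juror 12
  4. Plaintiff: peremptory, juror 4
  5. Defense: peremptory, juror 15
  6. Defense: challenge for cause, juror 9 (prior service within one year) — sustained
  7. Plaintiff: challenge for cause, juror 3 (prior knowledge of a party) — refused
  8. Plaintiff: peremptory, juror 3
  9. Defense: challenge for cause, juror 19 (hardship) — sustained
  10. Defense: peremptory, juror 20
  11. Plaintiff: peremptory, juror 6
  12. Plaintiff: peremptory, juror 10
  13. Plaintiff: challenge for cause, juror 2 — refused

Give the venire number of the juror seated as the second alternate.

18

Removed: #1, #3, #4, #6, #9, #10, #12, #15, #16, #19, #20. (#2 stays — for-cause denied.)
Filling seats in venire order through position 9: #2, #5, #7, #8, #11, #13, #14, #17, #18.
So alternate 2 is #18.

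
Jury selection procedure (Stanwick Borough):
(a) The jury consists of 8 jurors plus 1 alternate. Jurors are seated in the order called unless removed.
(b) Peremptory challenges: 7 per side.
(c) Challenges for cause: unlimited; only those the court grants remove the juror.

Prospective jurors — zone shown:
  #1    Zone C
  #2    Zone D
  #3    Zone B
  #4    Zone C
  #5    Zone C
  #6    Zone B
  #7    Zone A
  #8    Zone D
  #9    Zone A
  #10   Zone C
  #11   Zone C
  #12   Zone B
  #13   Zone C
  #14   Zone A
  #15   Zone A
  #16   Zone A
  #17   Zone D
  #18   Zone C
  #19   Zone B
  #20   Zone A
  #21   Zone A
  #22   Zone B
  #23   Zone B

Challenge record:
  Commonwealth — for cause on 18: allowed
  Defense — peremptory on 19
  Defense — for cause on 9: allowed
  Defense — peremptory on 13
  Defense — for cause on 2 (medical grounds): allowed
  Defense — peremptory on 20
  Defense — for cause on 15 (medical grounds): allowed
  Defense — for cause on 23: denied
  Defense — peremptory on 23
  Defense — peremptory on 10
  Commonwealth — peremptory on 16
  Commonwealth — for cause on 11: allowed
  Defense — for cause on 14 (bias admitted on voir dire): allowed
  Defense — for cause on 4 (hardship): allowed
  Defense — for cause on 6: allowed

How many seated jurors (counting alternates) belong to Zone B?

3

Removed: #2, #4, #6, #9, #10, #11, #13, #14, #15, #16, #18, #19, #20, #23.
Seated (9 incl. alternates): #1, #3, #5, #7, #8, #12, #17, #21, #22.
Of those, in Zone B: #3, #12, #22 → 3.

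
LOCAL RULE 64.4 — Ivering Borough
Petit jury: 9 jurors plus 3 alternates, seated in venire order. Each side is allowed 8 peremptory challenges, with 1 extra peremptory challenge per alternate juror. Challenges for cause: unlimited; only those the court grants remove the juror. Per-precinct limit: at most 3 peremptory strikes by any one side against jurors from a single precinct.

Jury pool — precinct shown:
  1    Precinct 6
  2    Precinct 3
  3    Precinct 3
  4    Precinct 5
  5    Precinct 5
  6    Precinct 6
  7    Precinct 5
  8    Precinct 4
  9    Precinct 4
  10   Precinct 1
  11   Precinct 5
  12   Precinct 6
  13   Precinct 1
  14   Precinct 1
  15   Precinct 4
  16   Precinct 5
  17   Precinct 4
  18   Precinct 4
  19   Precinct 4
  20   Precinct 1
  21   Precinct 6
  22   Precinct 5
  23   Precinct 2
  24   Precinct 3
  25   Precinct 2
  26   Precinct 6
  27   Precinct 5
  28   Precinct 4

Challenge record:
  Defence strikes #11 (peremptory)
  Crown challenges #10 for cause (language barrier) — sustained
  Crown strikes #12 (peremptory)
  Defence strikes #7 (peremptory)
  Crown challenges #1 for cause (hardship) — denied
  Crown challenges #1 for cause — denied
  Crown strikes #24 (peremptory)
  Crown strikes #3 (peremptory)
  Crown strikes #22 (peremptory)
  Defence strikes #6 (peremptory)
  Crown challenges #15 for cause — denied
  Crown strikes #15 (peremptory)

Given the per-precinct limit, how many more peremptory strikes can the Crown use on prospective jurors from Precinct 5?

2

Crown peremptories so far: #12, #24, #3, #22, #15 — 5 of 11 used, 6 left overall.
Against Precinct 5: #22 — 1 used; per-precinct cap 3 leaves 2.
Binding limit: min(6, 2) = 2.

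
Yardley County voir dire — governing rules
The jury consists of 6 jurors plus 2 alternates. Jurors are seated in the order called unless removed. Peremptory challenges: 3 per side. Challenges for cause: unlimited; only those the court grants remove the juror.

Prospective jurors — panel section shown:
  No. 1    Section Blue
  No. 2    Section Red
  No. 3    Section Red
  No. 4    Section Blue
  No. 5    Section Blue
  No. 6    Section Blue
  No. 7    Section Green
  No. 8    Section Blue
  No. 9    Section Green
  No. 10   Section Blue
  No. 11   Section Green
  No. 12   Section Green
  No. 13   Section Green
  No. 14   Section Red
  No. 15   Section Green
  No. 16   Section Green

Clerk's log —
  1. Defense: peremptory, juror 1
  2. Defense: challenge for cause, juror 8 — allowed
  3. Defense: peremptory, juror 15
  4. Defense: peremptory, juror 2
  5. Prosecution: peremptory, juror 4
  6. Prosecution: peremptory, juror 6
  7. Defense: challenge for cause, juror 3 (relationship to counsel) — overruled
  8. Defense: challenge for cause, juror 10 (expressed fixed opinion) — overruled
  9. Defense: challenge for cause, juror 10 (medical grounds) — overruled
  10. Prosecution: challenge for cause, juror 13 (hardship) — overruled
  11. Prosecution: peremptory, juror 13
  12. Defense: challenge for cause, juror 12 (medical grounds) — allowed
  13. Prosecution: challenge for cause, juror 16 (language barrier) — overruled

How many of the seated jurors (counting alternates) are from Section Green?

Removed: #1, #2, #4, #6, #8, #12, #13, #15.
Seated (8 incl. alternates): #3, #5, #7, #9, #10, #11, #14, #16.
Of those, in Section Green: #7, #9, #11, #16 → 4.

4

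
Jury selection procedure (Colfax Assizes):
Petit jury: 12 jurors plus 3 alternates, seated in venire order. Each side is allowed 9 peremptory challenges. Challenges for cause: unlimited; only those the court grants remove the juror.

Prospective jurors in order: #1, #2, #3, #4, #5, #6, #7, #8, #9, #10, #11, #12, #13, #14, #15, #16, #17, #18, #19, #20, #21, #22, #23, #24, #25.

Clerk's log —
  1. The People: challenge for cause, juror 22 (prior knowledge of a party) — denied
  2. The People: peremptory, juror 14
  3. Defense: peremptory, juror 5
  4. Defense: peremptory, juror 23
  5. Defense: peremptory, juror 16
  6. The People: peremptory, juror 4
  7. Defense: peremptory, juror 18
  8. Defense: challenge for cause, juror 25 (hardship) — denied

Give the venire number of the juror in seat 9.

Removed: #4, #5, #14, #16, #18, #23. (#22, #25 stay — for-cause denied.)
Seating in order: seats 1–12 → #1, #2, #3, #6, #7, #8, #9, #10, #11, #12, #13, #15; alternates → #17, #19, #20.
So seat 9 is #11.

11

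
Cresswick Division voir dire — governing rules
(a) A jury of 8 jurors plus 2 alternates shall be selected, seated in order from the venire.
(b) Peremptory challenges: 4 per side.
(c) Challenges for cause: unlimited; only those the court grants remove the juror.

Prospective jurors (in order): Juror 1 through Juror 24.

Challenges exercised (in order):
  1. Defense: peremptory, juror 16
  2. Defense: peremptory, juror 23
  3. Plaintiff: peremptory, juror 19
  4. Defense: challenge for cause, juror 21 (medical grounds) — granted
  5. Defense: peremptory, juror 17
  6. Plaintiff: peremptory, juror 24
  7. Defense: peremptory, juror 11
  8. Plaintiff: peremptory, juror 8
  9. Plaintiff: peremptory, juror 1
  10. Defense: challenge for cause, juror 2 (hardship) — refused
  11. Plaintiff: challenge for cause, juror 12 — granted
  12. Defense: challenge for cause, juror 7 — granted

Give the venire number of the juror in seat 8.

Removed: #1, #7, #8, #11, #12, #16, #17, #19, #21, #23, #24. (#2 stays — for-cause denied.)
Seating in order: seats 1–8 → #2, #3, #4, #5, #6, #9, #10, #13; alternates → #14, #15.
So seat 8 is #13.

13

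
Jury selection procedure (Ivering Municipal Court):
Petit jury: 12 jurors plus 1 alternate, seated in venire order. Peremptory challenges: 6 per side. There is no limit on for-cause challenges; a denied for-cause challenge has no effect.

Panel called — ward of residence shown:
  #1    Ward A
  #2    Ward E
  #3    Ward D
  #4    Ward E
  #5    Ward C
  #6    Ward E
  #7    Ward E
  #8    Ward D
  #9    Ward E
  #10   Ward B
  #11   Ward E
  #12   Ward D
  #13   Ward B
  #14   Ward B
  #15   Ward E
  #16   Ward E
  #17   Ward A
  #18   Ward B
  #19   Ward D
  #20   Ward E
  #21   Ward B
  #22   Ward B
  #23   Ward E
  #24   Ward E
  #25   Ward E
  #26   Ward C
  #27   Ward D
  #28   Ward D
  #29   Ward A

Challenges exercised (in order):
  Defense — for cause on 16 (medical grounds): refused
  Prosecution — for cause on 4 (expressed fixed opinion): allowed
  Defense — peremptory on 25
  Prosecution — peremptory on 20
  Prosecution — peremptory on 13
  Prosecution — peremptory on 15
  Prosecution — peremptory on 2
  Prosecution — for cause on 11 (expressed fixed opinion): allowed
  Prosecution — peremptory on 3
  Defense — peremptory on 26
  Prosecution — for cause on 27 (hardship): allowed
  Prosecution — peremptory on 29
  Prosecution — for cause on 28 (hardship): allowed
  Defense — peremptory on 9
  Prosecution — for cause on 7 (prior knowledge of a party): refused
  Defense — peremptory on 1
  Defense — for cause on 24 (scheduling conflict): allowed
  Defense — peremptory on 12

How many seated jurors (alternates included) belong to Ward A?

Removed: #1, #2, #3, #4, #9, #11, #12, #13, #15, #20, #24, #25, #26, #27, #28, #29.
Seated (13 incl. alternates): #5, #6, #7, #8, #10, #14, #16, #17, #18, #19, #21, #22, #23.
Of those, in Ward A: #17 → 1.

1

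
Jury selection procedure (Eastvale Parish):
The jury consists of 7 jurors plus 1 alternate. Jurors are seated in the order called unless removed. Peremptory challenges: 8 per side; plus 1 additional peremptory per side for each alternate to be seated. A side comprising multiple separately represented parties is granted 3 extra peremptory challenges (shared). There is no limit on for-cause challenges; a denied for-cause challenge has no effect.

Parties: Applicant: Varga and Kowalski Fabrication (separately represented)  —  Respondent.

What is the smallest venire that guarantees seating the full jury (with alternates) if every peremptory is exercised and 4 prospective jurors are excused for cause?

Seats to fill: 7 + 1 alternates = 8.
Peremptories — Applicant: 8 + 1×1 + 3 = 12; Respondent: 8 + 1×1 = 9; total 21.
For-cause removals: 4.
Minimum venire: 8 + 21 + 4 = 33.

33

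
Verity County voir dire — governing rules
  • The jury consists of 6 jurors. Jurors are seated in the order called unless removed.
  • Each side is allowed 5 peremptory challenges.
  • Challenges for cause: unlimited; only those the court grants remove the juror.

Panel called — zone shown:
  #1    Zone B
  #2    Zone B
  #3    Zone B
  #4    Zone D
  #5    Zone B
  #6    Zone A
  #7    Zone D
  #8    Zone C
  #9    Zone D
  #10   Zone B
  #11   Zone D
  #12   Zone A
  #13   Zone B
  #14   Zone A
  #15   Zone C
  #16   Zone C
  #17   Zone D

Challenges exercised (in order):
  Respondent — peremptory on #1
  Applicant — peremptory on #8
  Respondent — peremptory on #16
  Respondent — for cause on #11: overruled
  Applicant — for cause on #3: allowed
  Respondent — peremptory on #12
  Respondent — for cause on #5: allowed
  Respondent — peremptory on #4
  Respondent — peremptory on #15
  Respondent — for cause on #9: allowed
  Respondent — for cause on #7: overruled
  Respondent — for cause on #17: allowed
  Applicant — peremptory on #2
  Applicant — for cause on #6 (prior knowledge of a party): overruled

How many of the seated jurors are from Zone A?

Removed: #1, #2, #3, #4, #5, #8, #9, #12, #15, #16, #17.
Seated jurors 1–6: #6, #7, #10, #11, #13, #14.
Of those, in Zone A: #6, #14 → 2.

2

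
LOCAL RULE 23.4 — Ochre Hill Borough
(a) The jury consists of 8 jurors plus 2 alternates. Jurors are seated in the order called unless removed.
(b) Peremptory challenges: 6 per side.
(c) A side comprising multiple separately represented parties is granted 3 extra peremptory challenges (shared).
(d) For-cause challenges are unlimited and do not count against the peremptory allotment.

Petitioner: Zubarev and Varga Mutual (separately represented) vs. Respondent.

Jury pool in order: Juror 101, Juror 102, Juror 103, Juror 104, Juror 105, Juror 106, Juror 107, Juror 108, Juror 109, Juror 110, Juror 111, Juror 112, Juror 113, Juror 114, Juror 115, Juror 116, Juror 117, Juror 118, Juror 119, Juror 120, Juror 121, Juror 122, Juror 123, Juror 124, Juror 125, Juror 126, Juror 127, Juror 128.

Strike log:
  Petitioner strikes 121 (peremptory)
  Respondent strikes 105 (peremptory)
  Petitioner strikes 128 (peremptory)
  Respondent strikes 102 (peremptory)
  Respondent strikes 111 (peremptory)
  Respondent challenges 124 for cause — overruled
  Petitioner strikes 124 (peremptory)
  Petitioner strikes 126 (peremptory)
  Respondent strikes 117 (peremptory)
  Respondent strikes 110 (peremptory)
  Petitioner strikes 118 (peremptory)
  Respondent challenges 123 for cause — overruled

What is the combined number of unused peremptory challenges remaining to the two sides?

5

Petitioner allotment: 6 base + 3 multi-party = 9. Respondent allotment: 6.
Petitioner peremptories used: #121, #128, #124, #126, #118 — 5.
Respondent peremptories used: #105, #102, #111, #117, #110 — 5 (for-cause on #124, #123 don't count).
Remaining: (9 − 5) + (6 − 5) = 5.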